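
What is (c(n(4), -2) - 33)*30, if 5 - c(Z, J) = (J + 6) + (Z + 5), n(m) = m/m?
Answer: -1140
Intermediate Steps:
n(m) = 1
c(Z, J) = -6 - J - Z (c(Z, J) = 5 - ((J + 6) + (Z + 5)) = 5 - ((6 + J) + (5 + Z)) = 5 - (11 + J + Z) = 5 + (-11 - J - Z) = -6 - J - Z)
(c(n(4), -2) - 33)*30 = ((-6 - 1*(-2) - 1*1) - 33)*30 = ((-6 + 2 - 1) - 33)*30 = (-5 - 33)*30 = -38*30 = -1140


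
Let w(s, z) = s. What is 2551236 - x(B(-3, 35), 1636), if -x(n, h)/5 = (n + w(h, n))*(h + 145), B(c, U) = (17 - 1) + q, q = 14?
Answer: 17386966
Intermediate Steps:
B(c, U) = 30 (B(c, U) = (17 - 1) + 14 = 16 + 14 = 30)
x(n, h) = -5*(145 + h)*(h + n) (x(n, h) = -5*(n + h)*(h + 145) = -5*(h + n)*(145 + h) = -5*(145 + h)*(h + n))
2551236 - x(B(-3, 35), 1636) = 2551236 - (-725*1636 - 725*30 - 5*1636² - 5*1636*30) = 2551236 - (-1186100 - 21750 - 5*2676496 - 245400) = 2551236 - (-1186100 - 21750 - 13382480 - 245400) = 2551236 - 1*(-14835730) = 2551236 + 14835730 = 17386966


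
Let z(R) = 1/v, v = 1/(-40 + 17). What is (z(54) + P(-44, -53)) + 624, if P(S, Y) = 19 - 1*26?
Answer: 594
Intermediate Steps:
v = -1/23 (v = 1/(-23) = -1/23 ≈ -0.043478)
P(S, Y) = -7 (P(S, Y) = 19 - 26 = -7)
z(R) = -23 (z(R) = 1/(-1/23) = -23)
(z(54) + P(-44, -53)) + 624 = (-23 - 7) + 624 = -30 + 624 = 594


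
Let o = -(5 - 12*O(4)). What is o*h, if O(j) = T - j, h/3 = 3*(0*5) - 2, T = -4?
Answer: 606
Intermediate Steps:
h = -6 (h = 3*(3*(0*5) - 2) = 3*(3*0 - 2) = 3*(0 - 2) = 3*(-2) = -6)
O(j) = -4 - j
o = -101 (o = -(5 - 12*(-4 - 1*4)) = -(5 - 12*(-4 - 4)) = -(5 - 12*(-8)) = -(5 + 96) = -1*101 = -101)
o*h = -101*(-6) = 606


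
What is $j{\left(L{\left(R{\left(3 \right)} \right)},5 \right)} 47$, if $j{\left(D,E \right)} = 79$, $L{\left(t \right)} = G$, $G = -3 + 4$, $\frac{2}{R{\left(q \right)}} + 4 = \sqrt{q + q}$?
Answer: $3713$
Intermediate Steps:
$R{\left(q \right)} = \frac{2}{-4 + \sqrt{2} \sqrt{q}}$ ($R{\left(q \right)} = \frac{2}{-4 + \sqrt{q + q}} = \frac{2}{-4 + \sqrt{2 q}} = \frac{2}{-4 + \sqrt{2} \sqrt{q}}$)
$G = 1$
$L{\left(t \right)} = 1$
$j{\left(L{\left(R{\left(3 \right)} \right)},5 \right)} 47 = 79 \cdot 47 = 3713$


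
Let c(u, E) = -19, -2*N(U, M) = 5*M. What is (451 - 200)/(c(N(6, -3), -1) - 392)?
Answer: -251/411 ≈ -0.61071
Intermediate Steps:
N(U, M) = -5*M/2
(451 - 200)/(c(N(6, -3), -1) - 392) = (451 - 200)/(-19 - 392) = 251/(-411) = 251*(-1/411) = -251/411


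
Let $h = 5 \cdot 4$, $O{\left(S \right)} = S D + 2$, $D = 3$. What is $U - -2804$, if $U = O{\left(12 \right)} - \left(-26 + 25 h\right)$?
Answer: $2368$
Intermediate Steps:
$O{\left(S \right)} = 2 + 3 S$ ($O{\left(S \right)} = S 3 + 2 = 3 S + 2 = 2 + 3 S$)
$h = 20$
$U = -436$ ($U = \left(2 + 3 \cdot 12\right) + \left(\left(-25\right) 20 + 26\right) = \left(2 + 36\right) + \left(-500 + 26\right) = 38 - 474 = -436$)
$U - -2804 = -436 - -2804 = -436 + 2804 = 2368$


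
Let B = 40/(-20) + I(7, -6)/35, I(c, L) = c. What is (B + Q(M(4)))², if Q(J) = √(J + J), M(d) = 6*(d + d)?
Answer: 2481/25 - 72*√6/5 ≈ 63.967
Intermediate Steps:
M(d) = 12*d (M(d) = 6*(2*d) = 12*d)
Q(J) = √2*√J (Q(J) = √(2*J) = √2*√J)
B = -9/5 (B = 40/(-20) + 7/35 = 40*(-1/20) + 7*(1/35) = -2 + ⅕ = -9/5 ≈ -1.8000)
(B + Q(M(4)))² = (-9/5 + √2*√(12*4))² = (-9/5 + √2*√48)² = (-9/5 + √2*(4*√3))² = (-9/5 + 4*√6)²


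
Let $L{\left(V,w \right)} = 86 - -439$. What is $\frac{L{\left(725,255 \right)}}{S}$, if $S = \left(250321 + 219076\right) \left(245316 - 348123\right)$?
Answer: $- \frac{175}{16085765793} \approx -1.0879 \cdot 10^{-8}$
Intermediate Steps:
$L{\left(V,w \right)} = 525$ ($L{\left(V,w \right)} = 86 + 439 = 525$)
$S = -48257297379$ ($S = 469397 \left(-102807\right) = -48257297379$)
$\frac{L{\left(725,255 \right)}}{S} = \frac{525}{-48257297379} = 525 \left(- \frac{1}{48257297379}\right) = - \frac{175}{16085765793}$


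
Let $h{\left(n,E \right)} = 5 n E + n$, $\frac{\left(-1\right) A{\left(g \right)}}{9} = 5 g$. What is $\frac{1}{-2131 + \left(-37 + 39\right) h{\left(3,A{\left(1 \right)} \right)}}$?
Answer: $- \frac{1}{3475} \approx -0.00028777$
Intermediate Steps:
$A{\left(g \right)} = - 45 g$ ($A{\left(g \right)} = - 9 \cdot 5 g = - 45 g$)
$h{\left(n,E \right)} = n + 5 E n$ ($h{\left(n,E \right)} = 5 E n + n = n + 5 E n$)
$\frac{1}{-2131 + \left(-37 + 39\right) h{\left(3,A{\left(1 \right)} \right)}} = \frac{1}{-2131 + \left(-37 + 39\right) 3 \left(1 + 5 \left(\left(-45\right) 1\right)\right)} = \frac{1}{-2131 + 2 \cdot 3 \left(1 + 5 \left(-45\right)\right)} = \frac{1}{-2131 + 2 \cdot 3 \left(1 - 225\right)} = \frac{1}{-2131 + 2 \cdot 3 \left(-224\right)} = \frac{1}{-2131 + 2 \left(-672\right)} = \frac{1}{-2131 - 1344} = \frac{1}{-3475} = - \frac{1}{3475}$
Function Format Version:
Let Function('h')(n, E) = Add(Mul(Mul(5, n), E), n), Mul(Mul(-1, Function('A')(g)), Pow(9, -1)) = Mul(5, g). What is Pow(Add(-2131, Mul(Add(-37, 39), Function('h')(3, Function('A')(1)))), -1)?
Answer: Rational(-1, 3475) ≈ -0.00028777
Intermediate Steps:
Function('A')(g) = Mul(-45, g) (Function('A')(g) = Mul(-9, Mul(5, g)) = Mul(-45, g))
Function('h')(n, E) = Add(n, Mul(5, E, n)) (Function('h')(n, E) = Add(Mul(5, E, n), n) = Add(n, Mul(5, E, n)))
Pow(Add(-2131, Mul(Add(-37, 39), Function('h')(3, Function('A')(1)))), -1) = Pow(Add(-2131, Mul(Add(-37, 39), Mul(3, Add(1, Mul(5, Mul(-45, 1)))))), -1) = Pow(Add(-2131, Mul(2, Mul(3, Add(1, Mul(5, -45))))), -1) = Pow(Add(-2131, Mul(2, Mul(3, Add(1, -225)))), -1) = Pow(Add(-2131, Mul(2, Mul(3, -224))), -1) = Pow(Add(-2131, Mul(2, -672)), -1) = Pow(Add(-2131, -1344), -1) = Pow(-3475, -1) = Rational(-1, 3475)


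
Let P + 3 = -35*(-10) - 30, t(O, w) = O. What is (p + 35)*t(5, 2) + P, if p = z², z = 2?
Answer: 512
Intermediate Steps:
p = 4 (p = 2² = 4)
P = 317 (P = -3 + (-35*(-10) - 30) = -3 + (350 - 30) = -3 + 320 = 317)
(p + 35)*t(5, 2) + P = (4 + 35)*5 + 317 = 39*5 + 317 = 195 + 317 = 512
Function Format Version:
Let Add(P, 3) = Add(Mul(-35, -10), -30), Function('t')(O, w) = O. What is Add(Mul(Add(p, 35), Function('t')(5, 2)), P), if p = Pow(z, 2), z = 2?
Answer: 512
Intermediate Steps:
p = 4 (p = Pow(2, 2) = 4)
P = 317 (P = Add(-3, Add(Mul(-35, -10), -30)) = Add(-3, Add(350, -30)) = Add(-3, 320) = 317)
Add(Mul(Add(p, 35), Function('t')(5, 2)), P) = Add(Mul(Add(4, 35), 5), 317) = Add(Mul(39, 5), 317) = Add(195, 317) = 512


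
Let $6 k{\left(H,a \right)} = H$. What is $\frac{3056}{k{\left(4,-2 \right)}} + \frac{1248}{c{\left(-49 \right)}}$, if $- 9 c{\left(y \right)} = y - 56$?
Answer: $\frac{164184}{35} \approx 4691.0$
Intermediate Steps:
$c{\left(y \right)} = \frac{56}{9} - \frac{y}{9}$ ($c{\left(y \right)} = - \frac{y - 56}{9} = - \frac{-56 + y}{9} = \frac{56}{9} - \frac{y}{9}$)
$k{\left(H,a \right)} = \frac{H}{6}$
$\frac{3056}{k{\left(4,-2 \right)}} + \frac{1248}{c{\left(-49 \right)}} = \frac{3056}{\frac{1}{6} \cdot 4} + \frac{1248}{\frac{56}{9} - - \frac{49}{9}} = \frac{3056}{\frac{2}{3}} + \frac{1248}{\frac{56}{9} + \frac{49}{9}} = 3056 \cdot \frac{3}{2} + \frac{1248}{\frac{35}{3}} = 4584 + 1248 \cdot \frac{3}{35} = 4584 + \frac{3744}{35} = \frac{164184}{35}$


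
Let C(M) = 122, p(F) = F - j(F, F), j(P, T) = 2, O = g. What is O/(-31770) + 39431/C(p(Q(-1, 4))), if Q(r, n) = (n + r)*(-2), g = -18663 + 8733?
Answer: 41797811/129198 ≈ 323.52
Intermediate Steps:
g = -9930
O = -9930
Q(r, n) = -2*n - 2*r
p(F) = -2 + F (p(F) = F - 1*2 = F - 2 = -2 + F)
O/(-31770) + 39431/C(p(Q(-1, 4))) = -9930/(-31770) + 39431/122 = -9930*(-1/31770) + 39431*(1/122) = 331/1059 + 39431/122 = 41797811/129198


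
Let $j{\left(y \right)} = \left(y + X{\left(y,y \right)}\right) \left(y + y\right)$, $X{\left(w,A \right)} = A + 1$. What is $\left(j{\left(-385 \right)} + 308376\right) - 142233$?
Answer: $758273$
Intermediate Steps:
$X{\left(w,A \right)} = 1 + A$
$j{\left(y \right)} = 2 y \left(1 + 2 y\right)$ ($j{\left(y \right)} = \left(y + \left(1 + y\right)\right) \left(y + y\right) = \left(1 + 2 y\right) 2 y = 2 y \left(1 + 2 y\right)$)
$\left(j{\left(-385 \right)} + 308376\right) - 142233 = \left(2 \left(-385\right) \left(1 + 2 \left(-385\right)\right) + 308376\right) - 142233 = \left(2 \left(-385\right) \left(1 - 770\right) + 308376\right) - 142233 = \left(2 \left(-385\right) \left(-769\right) + 308376\right) - 142233 = \left(592130 + 308376\right) - 142233 = 900506 - 142233 = 758273$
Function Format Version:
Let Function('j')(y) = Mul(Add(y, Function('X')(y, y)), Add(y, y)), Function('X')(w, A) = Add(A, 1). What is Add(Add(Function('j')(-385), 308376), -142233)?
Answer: 758273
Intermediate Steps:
Function('X')(w, A) = Add(1, A)
Function('j')(y) = Mul(2, y, Add(1, Mul(2, y))) (Function('j')(y) = Mul(Add(y, Add(1, y)), Add(y, y)) = Mul(Add(1, Mul(2, y)), Mul(2, y)) = Mul(2, y, Add(1, Mul(2, y))))
Add(Add(Function('j')(-385), 308376), -142233) = Add(Add(Mul(2, -385, Add(1, Mul(2, -385))), 308376), -142233) = Add(Add(Mul(2, -385, Add(1, -770)), 308376), -142233) = Add(Add(Mul(2, -385, -769), 308376), -142233) = Add(Add(592130, 308376), -142233) = Add(900506, -142233) = 758273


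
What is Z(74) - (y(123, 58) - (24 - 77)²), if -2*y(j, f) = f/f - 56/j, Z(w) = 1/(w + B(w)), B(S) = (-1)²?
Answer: 17277107/6150 ≈ 2809.3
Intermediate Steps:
B(S) = 1
Z(w) = 1/(1 + w) (Z(w) = 1/(w + 1) = 1/(1 + w))
y(j, f) = -½ + 28/j (y(j, f) = -(f/f - 56/j)/2 = -(1 - 56/j)/2 = -½ + 28/j)
Z(74) - (y(123, 58) - (24 - 77)²) = 1/(1 + 74) - ((½)*(56 - 1*123)/123 - (24 - 77)²) = 1/75 - ((½)*(1/123)*(56 - 123) - 1*(-53)²) = 1/75 - ((½)*(1/123)*(-67) - 1*2809) = 1/75 - (-67/246 - 2809) = 1/75 - 1*(-691081/246) = 1/75 + 691081/246 = 17277107/6150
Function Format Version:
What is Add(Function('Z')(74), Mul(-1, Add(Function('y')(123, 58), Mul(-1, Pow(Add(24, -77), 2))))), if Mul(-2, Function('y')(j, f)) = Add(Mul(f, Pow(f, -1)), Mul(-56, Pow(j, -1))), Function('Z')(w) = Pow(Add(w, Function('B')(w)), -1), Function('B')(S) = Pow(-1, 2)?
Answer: Rational(17277107, 6150) ≈ 2809.3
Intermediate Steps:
Function('B')(S) = 1
Function('Z')(w) = Pow(Add(1, w), -1) (Function('Z')(w) = Pow(Add(w, 1), -1) = Pow(Add(1, w), -1))
Function('y')(j, f) = Add(Rational(-1, 2), Mul(28, Pow(j, -1))) (Function('y')(j, f) = Mul(Rational(-1, 2), Add(Mul(f, Pow(f, -1)), Mul(-56, Pow(j, -1)))) = Mul(Rational(-1, 2), Add(1, Mul(-56, Pow(j, -1)))) = Add(Rational(-1, 2), Mul(28, Pow(j, -1))))
Add(Function('Z')(74), Mul(-1, Add(Function('y')(123, 58), Mul(-1, Pow(Add(24, -77), 2))))) = Add(Pow(Add(1, 74), -1), Mul(-1, Add(Mul(Rational(1, 2), Pow(123, -1), Add(56, Mul(-1, 123))), Mul(-1, Pow(Add(24, -77), 2))))) = Add(Pow(75, -1), Mul(-1, Add(Mul(Rational(1, 2), Rational(1, 123), Add(56, -123)), Mul(-1, Pow(-53, 2))))) = Add(Rational(1, 75), Mul(-1, Add(Mul(Rational(1, 2), Rational(1, 123), -67), Mul(-1, 2809)))) = Add(Rational(1, 75), Mul(-1, Add(Rational(-67, 246), -2809))) = Add(Rational(1, 75), Mul(-1, Rational(-691081, 246))) = Add(Rational(1, 75), Rational(691081, 246)) = Rational(17277107, 6150)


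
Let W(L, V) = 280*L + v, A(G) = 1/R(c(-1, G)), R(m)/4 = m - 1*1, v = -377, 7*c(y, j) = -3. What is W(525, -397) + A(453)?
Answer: 5864913/40 ≈ 1.4662e+5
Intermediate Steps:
c(y, j) = -3/7 (c(y, j) = (⅐)*(-3) = -3/7)
R(m) = -4 + 4*m (R(m) = 4*(m - 1*1) = 4*(m - 1) = 4*(-1 + m) = -4 + 4*m)
A(G) = -7/40 (A(G) = 1/(-4 + 4*(-3/7)) = 1/(-4 - 12/7) = 1/(-40/7) = -7/40)
W(L, V) = -377 + 280*L (W(L, V) = 280*L - 377 = -377 + 280*L)
W(525, -397) + A(453) = (-377 + 280*525) - 7/40 = (-377 + 147000) - 7/40 = 146623 - 7/40 = 5864913/40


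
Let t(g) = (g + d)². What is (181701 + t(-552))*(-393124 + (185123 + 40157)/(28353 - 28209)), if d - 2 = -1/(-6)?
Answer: -15351262018733/81 ≈ -1.8952e+11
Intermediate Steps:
d = 13/6 (d = 2 - 1/(-6) = 2 - 1*(-⅙) = 2 + ⅙ = 13/6 ≈ 2.1667)
t(g) = (13/6 + g)² (t(g) = (g + 13/6)² = (13/6 + g)²)
(181701 + t(-552))*(-393124 + (185123 + 40157)/(28353 - 28209)) = (181701 + (13 + 6*(-552))²/36)*(-393124 + (185123 + 40157)/(28353 - 28209)) = (181701 + (13 - 3312)²/36)*(-393124 + 225280/144) = (181701 + (1/36)*(-3299)²)*(-393124 + 225280*(1/144)) = (181701 + (1/36)*10883401)*(-393124 + 14080/9) = (181701 + 10883401/36)*(-3524036/9) = (17424637/36)*(-3524036/9) = -15351262018733/81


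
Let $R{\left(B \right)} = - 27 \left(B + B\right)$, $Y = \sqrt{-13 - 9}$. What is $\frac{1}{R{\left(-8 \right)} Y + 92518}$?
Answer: $\frac{46259}{4281843026} - \frac{108 i \sqrt{22}}{2140921513} \approx 1.0804 \cdot 10^{-5} - 2.3661 \cdot 10^{-7} i$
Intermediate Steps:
$Y = i \sqrt{22}$ ($Y = \sqrt{-22} = i \sqrt{22} \approx 4.6904 i$)
$R{\left(B \right)} = - 54 B$ ($R{\left(B \right)} = - 27 \cdot 2 B = - 54 B$)
$\frac{1}{R{\left(-8 \right)} Y + 92518} = \frac{1}{\left(-54\right) \left(-8\right) i \sqrt{22} + 92518} = \frac{1}{432 i \sqrt{22} + 92518} = \frac{1}{92518 + 432 i \sqrt{22}}$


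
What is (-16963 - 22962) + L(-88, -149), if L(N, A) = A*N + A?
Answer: -26962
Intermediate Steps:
L(N, A) = A + A*N
(-16963 - 22962) + L(-88, -149) = (-16963 - 22962) - 149*(1 - 88) = -39925 - 149*(-87) = -39925 + 12963 = -26962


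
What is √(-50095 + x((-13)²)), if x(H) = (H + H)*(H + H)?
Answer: √64149 ≈ 253.28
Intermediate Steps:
x(H) = 4*H² (x(H) = (2*H)*(2*H) = 4*H²)
√(-50095 + x((-13)²)) = √(-50095 + 4*((-13)²)²) = √(-50095 + 4*169²) = √(-50095 + 4*28561) = √(-50095 + 114244) = √64149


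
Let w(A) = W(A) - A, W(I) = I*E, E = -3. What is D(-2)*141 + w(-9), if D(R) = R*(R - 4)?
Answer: 1728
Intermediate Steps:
D(R) = R*(-4 + R)
W(I) = -3*I (W(I) = I*(-3) = -3*I)
w(A) = -4*A (w(A) = -3*A - A = -4*A)
D(-2)*141 + w(-9) = -2*(-4 - 2)*141 - 4*(-9) = -2*(-6)*141 + 36 = 12*141 + 36 = 1692 + 36 = 1728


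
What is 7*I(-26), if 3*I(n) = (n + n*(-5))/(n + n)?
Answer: -14/3 ≈ -4.6667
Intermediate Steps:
I(n) = -⅔ (I(n) = ((n + n*(-5))/(n + n))/3 = ((n - 5*n)/((2*n)))/3 = ((-4*n)*(1/(2*n)))/3 = (⅓)*(-2) = -⅔)
7*I(-26) = 7*(-⅔) = -14/3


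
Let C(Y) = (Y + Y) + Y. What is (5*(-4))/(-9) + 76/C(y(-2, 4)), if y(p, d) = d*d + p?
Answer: 254/63 ≈ 4.0317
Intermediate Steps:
y(p, d) = p + d² (y(p, d) = d² + p = p + d²)
C(Y) = 3*Y (C(Y) = 2*Y + Y = 3*Y)
(5*(-4))/(-9) + 76/C(y(-2, 4)) = (5*(-4))/(-9) + 76/((3*(-2 + 4²))) = -20*(-⅑) + 76/((3*(-2 + 16))) = 20/9 + 76/((3*14)) = 20/9 + 76/42 = 20/9 + 76*(1/42) = 20/9 + 38/21 = 254/63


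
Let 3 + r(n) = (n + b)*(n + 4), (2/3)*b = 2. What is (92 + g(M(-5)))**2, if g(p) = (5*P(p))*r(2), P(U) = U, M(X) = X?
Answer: 339889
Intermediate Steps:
b = 3 (b = (3/2)*2 = 3)
r(n) = -3 + (3 + n)*(4 + n) (r(n) = -3 + (n + 3)*(n + 4) = -3 + (3 + n)*(4 + n))
g(p) = 135*p (g(p) = (5*p)*(9 + 2**2 + 7*2) = (5*p)*(9 + 4 + 14) = (5*p)*27 = 135*p)
(92 + g(M(-5)))**2 = (92 + 135*(-5))**2 = (92 - 675)**2 = (-583)**2 = 339889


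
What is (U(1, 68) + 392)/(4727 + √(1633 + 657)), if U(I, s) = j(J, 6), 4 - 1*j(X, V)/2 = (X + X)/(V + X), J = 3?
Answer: 5653492/67026717 - 1196*√2290/67026717 ≈ 0.083493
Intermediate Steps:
j(X, V) = 8 - 4*X/(V + X) (j(X, V) = 8 - 2*(X + X)/(V + X) = 8 - 2*2*X/(V + X) = 8 - 4*X/(V + X))
U(I, s) = 20/3 (U(I, s) = 4*(3 + 2*6)/(6 + 3) = 4*(3 + 12)/9 = 4*(⅑)*15 = 20/3)
(U(1, 68) + 392)/(4727 + √(1633 + 657)) = (20/3 + 392)/(4727 + √(1633 + 657)) = 1196/(3*(4727 + √2290))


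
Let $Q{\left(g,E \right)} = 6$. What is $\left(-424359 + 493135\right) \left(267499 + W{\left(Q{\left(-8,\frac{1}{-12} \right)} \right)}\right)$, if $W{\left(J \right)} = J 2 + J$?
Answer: $18398749192$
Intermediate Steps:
$W{\left(J \right)} = 3 J$ ($W{\left(J \right)} = 2 J + J = 3 J$)
$\left(-424359 + 493135\right) \left(267499 + W{\left(Q{\left(-8,\frac{1}{-12} \right)} \right)}\right) = \left(-424359 + 493135\right) \left(267499 + 3 \cdot 6\right) = 68776 \left(267499 + 18\right) = 68776 \cdot 267517 = 18398749192$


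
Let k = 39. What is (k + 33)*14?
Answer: 1008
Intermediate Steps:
(k + 33)*14 = (39 + 33)*14 = 72*14 = 1008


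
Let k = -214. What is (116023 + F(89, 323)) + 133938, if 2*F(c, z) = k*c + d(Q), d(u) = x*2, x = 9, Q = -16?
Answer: 240447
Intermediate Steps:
d(u) = 18 (d(u) = 9*2 = 18)
F(c, z) = 9 - 107*c (F(c, z) = (-214*c + 18)/2 = (18 - 214*c)/2 = 9 - 107*c)
(116023 + F(89, 323)) + 133938 = (116023 + (9 - 107*89)) + 133938 = (116023 + (9 - 9523)) + 133938 = (116023 - 9514) + 133938 = 106509 + 133938 = 240447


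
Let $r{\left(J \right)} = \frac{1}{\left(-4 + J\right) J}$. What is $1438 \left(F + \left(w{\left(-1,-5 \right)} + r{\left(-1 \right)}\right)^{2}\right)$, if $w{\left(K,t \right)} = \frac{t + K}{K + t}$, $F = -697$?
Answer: $- \frac{25005382}{25} \approx -1.0002 \cdot 10^{6}$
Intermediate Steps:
$w{\left(K,t \right)} = 1$ ($w{\left(K,t \right)} = \frac{K + t}{K + t} = 1$)
$r{\left(J \right)} = \frac{1}{J \left(-4 + J\right)}$
$1438 \left(F + \left(w{\left(-1,-5 \right)} + r{\left(-1 \right)}\right)^{2}\right) = 1438 \left(-697 + \left(1 + \frac{1}{\left(-1\right) \left(-4 - 1\right)}\right)^{2}\right) = 1438 \left(-697 + \left(1 - \frac{1}{-5}\right)^{2}\right) = 1438 \left(-697 + \left(1 - - \frac{1}{5}\right)^{2}\right) = 1438 \left(-697 + \left(1 + \frac{1}{5}\right)^{2}\right) = 1438 \left(-697 + \left(\frac{6}{5}\right)^{2}\right) = 1438 \left(-697 + \frac{36}{25}\right) = 1438 \left(- \frac{17389}{25}\right) = - \frac{25005382}{25}$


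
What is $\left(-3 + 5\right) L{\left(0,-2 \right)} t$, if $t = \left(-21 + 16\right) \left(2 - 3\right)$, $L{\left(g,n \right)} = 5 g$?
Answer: $0$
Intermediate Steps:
$t = 5$ ($t = \left(-5\right) \left(-1\right) = 5$)
$\left(-3 + 5\right) L{\left(0,-2 \right)} t = \left(-3 + 5\right) 5 \cdot 0 \cdot 5 = 2 \cdot 0 \cdot 5 = 0 \cdot 5 = 0$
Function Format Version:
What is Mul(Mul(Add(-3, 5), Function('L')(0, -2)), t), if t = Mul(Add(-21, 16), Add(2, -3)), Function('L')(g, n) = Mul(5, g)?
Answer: 0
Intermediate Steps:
t = 5 (t = Mul(-5, -1) = 5)
Mul(Mul(Add(-3, 5), Function('L')(0, -2)), t) = Mul(Mul(Add(-3, 5), Mul(5, 0)), 5) = Mul(Mul(2, 0), 5) = Mul(0, 5) = 0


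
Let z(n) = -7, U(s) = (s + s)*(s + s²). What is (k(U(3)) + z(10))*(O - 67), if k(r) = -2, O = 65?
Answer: 18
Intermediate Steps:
U(s) = 2*s*(s + s²) (U(s) = (2*s)*(s + s²) = 2*s*(s + s²))
(k(U(3)) + z(10))*(O - 67) = (-2 - 7)*(65 - 67) = -9*(-2) = 18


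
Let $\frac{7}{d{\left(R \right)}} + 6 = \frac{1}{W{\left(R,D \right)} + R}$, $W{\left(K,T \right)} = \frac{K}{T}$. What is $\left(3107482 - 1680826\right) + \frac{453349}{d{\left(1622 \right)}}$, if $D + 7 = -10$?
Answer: $\frac{232537439}{224} \approx 1.0381 \cdot 10^{6}$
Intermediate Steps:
$D = -17$ ($D = -7 - 10 = -17$)
$d{\left(R \right)} = \frac{7}{-6 + \frac{17}{16 R}}$ ($d{\left(R \right)} = \frac{7}{-6 + \frac{1}{\frac{R}{-17} + R}} = \frac{7}{-6 + \frac{1}{R \left(- \frac{1}{17}\right) + R}} = \frac{7}{-6 + \frac{1}{- \frac{R}{17} + R}} = \frac{7}{-6 + \frac{1}{\frac{16}{17} R}} = \frac{7}{-6 + \frac{17}{16 R}}$)
$\left(3107482 - 1680826\right) + \frac{453349}{d{\left(1622 \right)}} = \left(3107482 - 1680826\right) + \frac{453349}{\left(-112\right) 1622 \frac{1}{-17 + 96 \cdot 1622}} = 1426656 + \frac{453349}{\left(-112\right) 1622 \frac{1}{-17 + 155712}} = 1426656 + \frac{453349}{\left(-112\right) 1622 \cdot \frac{1}{155695}} = 1426656 + \frac{453349}{- \frac{181664}{155695}} = 1426656 + 453349 \left(- \frac{155695}{181664}\right) = 1426656 - \frac{87033505}{224} = \frac{232537439}{224}$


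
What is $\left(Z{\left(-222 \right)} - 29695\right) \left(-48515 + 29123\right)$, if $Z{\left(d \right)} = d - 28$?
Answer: $580693440$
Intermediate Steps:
$Z{\left(d \right)} = -28 + d$
$\left(Z{\left(-222 \right)} - 29695\right) \left(-48515 + 29123\right) = \left(\left(-28 - 222\right) - 29695\right) \left(-48515 + 29123\right) = \left(-250 - 29695\right) \left(-19392\right) = \left(-29945\right) \left(-19392\right) = 580693440$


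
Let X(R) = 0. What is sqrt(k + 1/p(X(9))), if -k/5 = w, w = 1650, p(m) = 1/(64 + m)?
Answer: I*sqrt(8186) ≈ 90.477*I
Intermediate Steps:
k = -8250 (k = -5*1650 = -8250)
sqrt(k + 1/p(X(9))) = sqrt(-8250 + 1/(1/(64 + 0))) = sqrt(-8250 + 1/(1/64)) = sqrt(-8250 + 64) = sqrt(-8186) = I*sqrt(8186)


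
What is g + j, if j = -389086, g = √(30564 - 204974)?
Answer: -389086 + I*√174410 ≈ -3.8909e+5 + 417.62*I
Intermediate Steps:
g = I*√174410 (g = √(-174410) = I*√174410 ≈ 417.62*I)
g + j = I*√174410 - 389086 = -389086 + I*√174410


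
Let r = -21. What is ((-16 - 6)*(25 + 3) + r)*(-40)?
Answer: 25480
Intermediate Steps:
((-16 - 6)*(25 + 3) + r)*(-40) = ((-16 - 6)*(25 + 3) - 21)*(-40) = (-22*28 - 21)*(-40) = (-616 - 21)*(-40) = -637*(-40) = 25480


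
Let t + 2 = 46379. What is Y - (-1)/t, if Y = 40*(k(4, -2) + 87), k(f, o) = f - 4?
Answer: 161391961/46377 ≈ 3480.0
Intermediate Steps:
k(f, o) = -4 + f
t = 46377 (t = -2 + 46379 = 46377)
Y = 3480 (Y = 40*((-4 + 4) + 87) = 40*(0 + 87) = 40*87 = 3480)
Y - (-1)/t = 3480 - (-1)/46377 = 3480 - 1*(-1/46377) = 3480 + 1/46377 = 161391961/46377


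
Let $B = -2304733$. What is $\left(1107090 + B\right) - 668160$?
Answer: $-1865803$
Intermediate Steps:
$\left(1107090 + B\right) - 668160 = \left(1107090 - 2304733\right) - 668160 = -1197643 - 668160 = -1865803$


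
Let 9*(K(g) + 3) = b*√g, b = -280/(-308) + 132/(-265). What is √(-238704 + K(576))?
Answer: I*√18255039980595/8745 ≈ 488.58*I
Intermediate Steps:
b = 1198/2915 (b = -280*(-1/308) + 132*(-1/265) = 10/11 - 132/265 = 1198/2915 ≈ 0.41098)
K(g) = -3 + 1198*√g/26235 (K(g) = -3 + (1198*√g/2915)/9 = -3 + 1198*√g/26235)
√(-238704 + K(576)) = √(-238704 + (-3 + 1198*√576/26235)) = √(-238704 + (-3 + (1198/26235)*24)) = √(-238704 + (-3 + 9584/8745)) = √(-238704 - 16651/8745) = √(-2087483131/8745) = I*√18255039980595/8745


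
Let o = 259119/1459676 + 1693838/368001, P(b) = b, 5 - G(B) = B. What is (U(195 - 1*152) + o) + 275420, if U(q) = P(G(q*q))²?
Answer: 1974479849164150663/537162227676 ≈ 3.6758e+6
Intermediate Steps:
G(B) = 5 - B
o = 2567810727607/537162227676 (o = 259119*(1/1459676) + 1693838*(1/368001) = 259119/1459676 + 1693838/368001 = 2567810727607/537162227676 ≈ 4.7803)
U(q) = (5 - q²)² (U(q) = (5 - q*q)² = (5 - q²)²)
(U(195 - 1*152) + o) + 275420 = ((-5 + (195 - 1*152)²)² + 2567810727607/537162227676) + 275420 = ((-5 + (195 - 152)²)² + 2567810727607/537162227676) + 275420 = ((-5 + 43²)² + 2567810727607/537162227676) + 275420 = ((-5 + 1849)² + 2567810727607/537162227676) + 275420 = (1844² + 2567810727607/537162227676) + 275420 = (3400336 + 2567810727607/537162227676) + 275420 = 1826534628417626743/537162227676 + 275420 = 1974479849164150663/537162227676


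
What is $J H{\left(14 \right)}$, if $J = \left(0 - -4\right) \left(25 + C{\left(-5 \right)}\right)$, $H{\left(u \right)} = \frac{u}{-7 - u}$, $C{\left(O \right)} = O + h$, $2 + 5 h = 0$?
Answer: $- \frac{784}{15} \approx -52.267$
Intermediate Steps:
$h = - \frac{2}{5}$ ($h = - \frac{2}{5} + \frac{1}{5} \cdot 0 = - \frac{2}{5} + 0 = - \frac{2}{5} \approx -0.4$)
$C{\left(O \right)} = - \frac{2}{5} + O$ ($C{\left(O \right)} = O - \frac{2}{5} = - \frac{2}{5} + O$)
$J = \frac{392}{5}$ ($J = \left(0 - -4\right) \left(25 - \frac{27}{5}\right) = \left(0 + \left(8 - 4\right)\right) \left(25 - \frac{27}{5}\right) = \left(0 + 4\right) \frac{98}{5} = 4 \cdot \frac{98}{5} = \frac{392}{5} \approx 78.4$)
$J H{\left(14 \right)} = \frac{392 \left(\left(-1\right) 14 \frac{1}{7 + 14}\right)}{5} = \frac{392 \left(\left(-1\right) 14 \cdot \frac{1}{21}\right)}{5} = \frac{392}{5} \left(- \frac{2}{3}\right) = - \frac{784}{15}$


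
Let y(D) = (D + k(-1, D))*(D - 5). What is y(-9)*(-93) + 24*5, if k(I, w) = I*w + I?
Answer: -1182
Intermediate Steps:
k(I, w) = I + I*w
y(D) = 5 - D (y(D) = (D - (1 + D))*(D - 5) = (D + (-1 - D))*(-5 + D) = -(-5 + D) = 5 - D)
y(-9)*(-93) + 24*5 = (5 - 1*(-9))*(-93) + 24*5 = (5 + 9)*(-93) + 120 = 14*(-93) + 120 = -1302 + 120 = -1182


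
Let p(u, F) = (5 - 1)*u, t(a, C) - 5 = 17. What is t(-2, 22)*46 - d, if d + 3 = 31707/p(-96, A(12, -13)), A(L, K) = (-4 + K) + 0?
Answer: 140489/128 ≈ 1097.6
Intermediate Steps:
A(L, K) = -4 + K
t(a, C) = 22 (t(a, C) = 5 + 17 = 22)
p(u, F) = 4*u
d = -10953/128 (d = -3 + 31707/((4*(-96))) = -3 + 31707/(-384) = -3 + 31707*(-1/384) = -3 - 10569/128 = -10953/128 ≈ -85.570)
t(-2, 22)*46 - d = 22*46 - 1*(-10953/128) = 1012 + 10953/128 = 140489/128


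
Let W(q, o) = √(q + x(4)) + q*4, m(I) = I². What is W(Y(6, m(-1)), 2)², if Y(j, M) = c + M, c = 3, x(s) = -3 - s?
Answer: (16 + I*√3)² ≈ 253.0 + 55.426*I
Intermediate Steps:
Y(j, M) = 3 + M
W(q, o) = √(-7 + q) + 4*q (W(q, o) = √(q + (-3 - 1*4)) + q*4 = √(q + (-3 - 4)) + 4*q = √(q - 7) + 4*q = √(-7 + q) + 4*q)
W(Y(6, m(-1)), 2)² = (√(-7 + (3 + (-1)²)) + 4*(3 + (-1)²))² = (√(-7 + (3 + 1)) + 4*(3 + 1))² = (√(-7 + 4) + 4*4)² = (√(-3) + 16)² = (I*√3 + 16)² = (16 + I*√3)²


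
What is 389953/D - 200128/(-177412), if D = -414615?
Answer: 3448432271/18389419095 ≈ 0.18752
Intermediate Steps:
389953/D - 200128/(-177412) = 389953/(-414615) - 200128/(-177412) = 389953*(-1/414615) - 200128*(-1/177412) = -389953/414615 + 50032/44353 = 3448432271/18389419095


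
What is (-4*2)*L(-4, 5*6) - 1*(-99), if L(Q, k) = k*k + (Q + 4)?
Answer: -7101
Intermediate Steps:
L(Q, k) = 4 + Q + k**2 (L(Q, k) = k**2 + (4 + Q) = 4 + Q + k**2)
(-4*2)*L(-4, 5*6) - 1*(-99) = (-4*2)*(4 - 4 + (5*6)**2) - 1*(-99) = -8*(4 - 4 + 30**2) + 99 = -8*(4 - 4 + 900) + 99 = -8*900 + 99 = -7200 + 99 = -7101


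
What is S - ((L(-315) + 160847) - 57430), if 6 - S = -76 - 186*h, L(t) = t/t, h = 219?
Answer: -62602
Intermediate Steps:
L(t) = 1
S = 40816 (S = 6 - (-76 - 186*219) = 6 - (-76 - 40734) = 6 - 1*(-40810) = 6 + 40810 = 40816)
S - ((L(-315) + 160847) - 57430) = 40816 - ((1 + 160847) - 57430) = 40816 - (160848 - 57430) = 40816 - 1*103418 = 40816 - 103418 = -62602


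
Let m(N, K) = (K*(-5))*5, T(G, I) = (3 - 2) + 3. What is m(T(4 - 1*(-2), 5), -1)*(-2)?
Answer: -50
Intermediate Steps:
T(G, I) = 4 (T(G, I) = 1 + 3 = 4)
m(N, K) = -25*K (m(N, K) = -5*K*5 = -25*K)
m(T(4 - 1*(-2), 5), -1)*(-2) = -25*(-1)*(-2) = 25*(-2) = -50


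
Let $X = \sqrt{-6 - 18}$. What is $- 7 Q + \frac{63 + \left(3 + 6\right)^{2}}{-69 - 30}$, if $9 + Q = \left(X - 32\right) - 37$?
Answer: $\frac{5990}{11} - 14 i \sqrt{6} \approx 544.55 - 34.293 i$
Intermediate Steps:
$X = 2 i \sqrt{6}$ ($X = \sqrt{-24} = 2 i \sqrt{6} \approx 4.899 i$)
$Q = -78 + 2 i \sqrt{6}$ ($Q = -9 - \left(69 - 2 i \sqrt{6}\right) = -78 + 2 i \sqrt{6} \approx -78.0 + 4.899 i$)
$- 7 Q + \frac{63 + \left(3 + 6\right)^{2}}{-69 - 30} = - 7 \left(-78 + 2 i \sqrt{6}\right) + \frac{63 + \left(3 + 6\right)^{2}}{-69 - 30} = \left(546 - 14 i \sqrt{6}\right) + \frac{63 + 9^{2}}{-99} = \left(546 - 14 i \sqrt{6}\right) + \left(63 + 81\right) \left(- \frac{1}{99}\right) = \left(546 - 14 i \sqrt{6}\right) + 144 \left(- \frac{1}{99}\right) = \left(546 - 14 i \sqrt{6}\right) - \frac{16}{11} = \frac{5990}{11} - 14 i \sqrt{6}$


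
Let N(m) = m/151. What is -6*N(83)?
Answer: -498/151 ≈ -3.2980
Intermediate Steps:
N(m) = m/151 (N(m) = m*(1/151) = m/151)
-6*N(83) = -6*83/151 = -498/151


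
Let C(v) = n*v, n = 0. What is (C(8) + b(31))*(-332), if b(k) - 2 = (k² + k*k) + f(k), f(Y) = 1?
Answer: -639100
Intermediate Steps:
b(k) = 3 + 2*k² (b(k) = 2 + ((k² + k*k) + 1) = 2 + ((k² + k²) + 1) = 2 + (2*k² + 1) = 2 + (1 + 2*k²) = 3 + 2*k²)
C(v) = 0 (C(v) = 0*v = 0)
(C(8) + b(31))*(-332) = (0 + (3 + 2*31²))*(-332) = (0 + (3 + 2*961))*(-332) = (0 + (3 + 1922))*(-332) = (0 + 1925)*(-332) = 1925*(-332) = -639100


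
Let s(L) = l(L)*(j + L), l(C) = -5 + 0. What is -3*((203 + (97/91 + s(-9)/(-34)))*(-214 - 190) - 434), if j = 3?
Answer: 382976094/1547 ≈ 2.4756e+5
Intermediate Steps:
l(C) = -5
s(L) = -15 - 5*L (s(L) = -5*(3 + L) = -15 - 5*L)
-3*((203 + (97/91 + s(-9)/(-34)))*(-214 - 190) - 434) = -3*((203 + (97/91 + (-15 - 5*(-9))/(-34)))*(-214 - 190) - 434) = -3*((203 + (97*(1/91) + (-15 + 45)*(-1/34)))*(-404) - 434) = -3*((203 + (97/91 + 30*(-1/34)))*(-404) - 434) = -3*((203 + (97/91 - 15/17))*(-404) - 434) = -3*((203 + 284/1547)*(-404) - 434) = -3*((314325/1547)*(-404) - 434) = -3*(-126987300/1547 - 434) = -3*(-127658698/1547) = 382976094/1547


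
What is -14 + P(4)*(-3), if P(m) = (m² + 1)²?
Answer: -881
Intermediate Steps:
P(m) = (1 + m²)²
-14 + P(4)*(-3) = -14 + (1 + 4²)²*(-3) = -14 + (1 + 16)²*(-3) = -14 + 17²*(-3) = -14 + 289*(-3) = -14 - 867 = -881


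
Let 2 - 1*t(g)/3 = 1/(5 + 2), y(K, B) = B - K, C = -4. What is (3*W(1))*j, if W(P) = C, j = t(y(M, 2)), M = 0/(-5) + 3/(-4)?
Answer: -468/7 ≈ -66.857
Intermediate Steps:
M = -¾ (M = 0*(-⅕) + 3*(-¼) = 0 - ¾ = -¾ ≈ -0.75000)
t(g) = 39/7 (t(g) = 6 - 3/(5 + 2) = 6 - 3/7 = 39/7)
j = 39/7 ≈ 5.5714
W(P) = -4
(3*W(1))*j = (3*(-4))*(39/7) = -12*39/7 = -468/7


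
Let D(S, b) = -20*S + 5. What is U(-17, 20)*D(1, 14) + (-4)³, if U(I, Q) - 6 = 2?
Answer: -184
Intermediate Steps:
U(I, Q) = 8 (U(I, Q) = 6 + 2 = 8)
D(S, b) = 5 - 20*S
U(-17, 20)*D(1, 14) + (-4)³ = 8*(5 - 20*1) + (-4)³ = 8*(5 - 20) - 64 = 8*(-15) - 64 = -120 - 64 = -184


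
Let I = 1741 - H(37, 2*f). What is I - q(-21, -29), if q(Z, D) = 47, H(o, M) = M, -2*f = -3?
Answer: 1691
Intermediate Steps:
f = 3/2 (f = -½*(-3) = 3/2 ≈ 1.5000)
I = 1738 (I = 1741 - 2*3/2 = 1741 - 1*3 = 1741 - 3 = 1738)
I - q(-21, -29) = 1738 - 1*47 = 1738 - 47 = 1691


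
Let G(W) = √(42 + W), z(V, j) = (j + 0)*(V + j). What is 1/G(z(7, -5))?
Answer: √2/8 ≈ 0.17678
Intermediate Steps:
z(V, j) = j*(V + j)
1/G(z(7, -5)) = 1/(√(42 - 5*(7 - 5))) = 1/(√(42 - 5*2)) = 1/(√(42 - 10)) = 1/(√32) = 1/(4*√2) = √2/8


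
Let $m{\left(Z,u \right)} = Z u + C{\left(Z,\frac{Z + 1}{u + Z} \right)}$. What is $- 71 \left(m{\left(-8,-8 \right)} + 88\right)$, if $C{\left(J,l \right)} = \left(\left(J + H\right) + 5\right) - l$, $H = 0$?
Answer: $- \frac{168767}{16} \approx -10548.0$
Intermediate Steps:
$C{\left(J,l \right)} = 5 + J - l$ ($C{\left(J,l \right)} = \left(\left(J + 0\right) + 5\right) - l = \left(J + 5\right) - l = \left(5 + J\right) - l = 5 + J - l$)
$m{\left(Z,u \right)} = 5 + Z + Z u - \frac{1 + Z}{Z + u}$ ($m{\left(Z,u \right)} = Z u + \left(5 + Z - \frac{Z + 1}{u + Z}\right) = Z u + \left(5 + Z - \frac{1 + Z}{Z + u}\right) = 5 + Z + Z u - \frac{1 + Z}{Z + u}$)
$- 71 \left(m{\left(-8,-8 \right)} + 88\right) = - 71 \left(\frac{-1 - -8 + \left(-8 - 8\right) \left(5 - 8 - -64\right)}{-8 - 8} + 88\right) = - 71 \left(\frac{-1 + 8 - 16 \left(5 - 8 + 64\right)}{-16} + 88\right) = - 71 \left(- \frac{-1 + 8 - 976}{16} + 88\right) = - 71 \left(\left(- \frac{1}{16}\right) \left(-969\right) + 88\right) = - 71 \left(\frac{969}{16} + 88\right) = \left(-71\right) \frac{2377}{16} = - \frac{168767}{16}$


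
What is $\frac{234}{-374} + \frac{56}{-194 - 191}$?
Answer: $- \frac{721}{935} \approx -0.77112$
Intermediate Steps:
$\frac{234}{-374} + \frac{56}{-194 - 191} = 234 \left(- \frac{1}{374}\right) + \frac{56}{-385} = - \frac{117}{187} + 56 \left(- \frac{1}{385}\right) = - \frac{117}{187} - \frac{8}{55} = - \frac{721}{935}$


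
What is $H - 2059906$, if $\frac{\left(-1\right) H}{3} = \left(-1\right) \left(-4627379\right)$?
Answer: $-15942043$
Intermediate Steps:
$H = -13882137$ ($H = - 3 \left(\left(-1\right) \left(-4627379\right)\right) = \left(-3\right) 4627379 = -13882137$)
$H - 2059906 = -13882137 - 2059906 = -15942043$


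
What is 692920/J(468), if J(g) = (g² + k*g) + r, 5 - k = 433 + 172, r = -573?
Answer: -692920/62349 ≈ -11.114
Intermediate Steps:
k = -600 (k = 5 - (433 + 172) = 5 - 1*605 = 5 - 605 = -600)
J(g) = -573 + g² - 600*g (J(g) = (g² - 600*g) - 573 = -573 + g² - 600*g)
692920/J(468) = 692920/(-573 + 468² - 600*468) = 692920/(-573 + 219024 - 280800) = 692920/(-62349) = 692920*(-1/62349) = -692920/62349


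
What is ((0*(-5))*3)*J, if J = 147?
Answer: 0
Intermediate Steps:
((0*(-5))*3)*J = ((0*(-5))*3)*147 = (0*3)*147 = 0*147 = 0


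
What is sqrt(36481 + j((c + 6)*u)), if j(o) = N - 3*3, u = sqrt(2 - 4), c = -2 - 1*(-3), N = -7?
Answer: sqrt(36465) ≈ 190.96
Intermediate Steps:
c = 1 (c = -2 + 3 = 1)
u = I*sqrt(2) (u = sqrt(-2) = I*sqrt(2) ≈ 1.4142*I)
j(o) = -16 (j(o) = -7 - 3*3 = -7 - 9 = -16)
sqrt(36481 + j((c + 6)*u)) = sqrt(36481 - 16) = sqrt(36465)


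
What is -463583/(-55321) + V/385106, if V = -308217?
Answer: 161477722141/21304449026 ≈ 7.5795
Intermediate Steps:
-463583/(-55321) + V/385106 = -463583/(-55321) - 308217/385106 = -463583*(-1/55321) - 308217*1/385106 = 463583/55321 - 308217/385106 = 161477722141/21304449026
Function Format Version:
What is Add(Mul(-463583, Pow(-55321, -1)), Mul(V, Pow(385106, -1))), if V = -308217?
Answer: Rational(161477722141, 21304449026) ≈ 7.5795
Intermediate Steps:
Add(Mul(-463583, Pow(-55321, -1)), Mul(V, Pow(385106, -1))) = Add(Mul(-463583, Pow(-55321, -1)), Mul(-308217, Pow(385106, -1))) = Add(Mul(-463583, Rational(-1, 55321)), Mul(-308217, Rational(1, 385106))) = Add(Rational(463583, 55321), Rational(-308217, 385106)) = Rational(161477722141, 21304449026)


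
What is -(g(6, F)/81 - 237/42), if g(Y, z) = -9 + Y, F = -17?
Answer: 2147/378 ≈ 5.6799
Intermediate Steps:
-(g(6, F)/81 - 237/42) = -((-9 + 6)/81 - 237/42) = -(-3*1/81 - 237*1/42) = -(-1/27 - 79/14) = -1*(-2147/378) = 2147/378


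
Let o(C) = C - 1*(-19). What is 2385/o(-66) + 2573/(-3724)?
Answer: -9002671/175028 ≈ -51.436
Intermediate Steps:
o(C) = 19 + C (o(C) = C + 19 = 19 + C)
2385/o(-66) + 2573/(-3724) = 2385/(19 - 66) + 2573/(-3724) = 2385/(-47) + 2573*(-1/3724) = 2385*(-1/47) - 2573/3724 = -2385/47 - 2573/3724 = -9002671/175028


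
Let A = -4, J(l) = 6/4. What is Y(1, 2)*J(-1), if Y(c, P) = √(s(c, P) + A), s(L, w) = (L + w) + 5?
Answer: 3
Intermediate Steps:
J(l) = 3/2 (J(l) = 6*(¼) = 3/2)
s(L, w) = 5 + L + w
Y(c, P) = √(1 + P + c) (Y(c, P) = √((5 + c + P) - 4) = √((5 + P + c) - 4) = √(1 + P + c))
Y(1, 2)*J(-1) = √(1 + 2 + 1)*(3/2) = √4*(3/2) = 2*(3/2) = 3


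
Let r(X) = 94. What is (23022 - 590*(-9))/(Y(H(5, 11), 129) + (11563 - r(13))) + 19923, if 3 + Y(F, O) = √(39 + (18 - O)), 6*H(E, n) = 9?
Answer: 72766285671/3651923 - 4722*I*√2/3651923 ≈ 19925.0 - 0.0018286*I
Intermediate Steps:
H(E, n) = 3/2 (H(E, n) = (⅙)*9 = 3/2)
Y(F, O) = -3 + √(57 - O) (Y(F, O) = -3 + √(39 + (18 - O)) = -3 + √(57 - O))
(23022 - 590*(-9))/(Y(H(5, 11), 129) + (11563 - r(13))) + 19923 = (23022 - 590*(-9))/((-3 + √(57 - 1*129)) + (11563 - 1*94)) + 19923 = (23022 + 5310)/((-3 + √(57 - 129)) + (11563 - 94)) + 19923 = 28332/((-3 + √(-72)) + 11469) + 19923 = 28332/((-3 + 6*I*√2) + 11469) + 19923 = 28332/(11466 + 6*I*√2) + 19923 = 19923 + 28332/(11466 + 6*I*√2)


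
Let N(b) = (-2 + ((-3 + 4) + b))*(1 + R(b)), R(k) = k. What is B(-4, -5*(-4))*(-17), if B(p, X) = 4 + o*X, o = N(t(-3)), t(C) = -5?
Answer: -8228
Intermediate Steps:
N(b) = (1 + b)*(-1 + b) (N(b) = (-2 + ((-3 + 4) + b))*(1 + b) = (-2 + (1 + b))*(1 + b) = (-1 + b)*(1 + b) = (1 + b)*(-1 + b))
o = 24 (o = -1 + (-5)**2 = -1 + 25 = 24)
B(p, X) = 4 + 24*X
B(-4, -5*(-4))*(-17) = (4 + 24*(-5*(-4)))*(-17) = (4 + 24*20)*(-17) = (4 + 480)*(-17) = 484*(-17) = -8228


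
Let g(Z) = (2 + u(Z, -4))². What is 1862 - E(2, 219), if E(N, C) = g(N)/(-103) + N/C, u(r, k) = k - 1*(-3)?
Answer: 42001147/22557 ≈ 1862.0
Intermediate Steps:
u(r, k) = 3 + k (u(r, k) = k + 3 = 3 + k)
g(Z) = 1 (g(Z) = (2 + (3 - 4))² = (2 - 1)² = 1² = 1)
E(N, C) = -1/103 + N/C (E(N, C) = 1/(-103) + N/C = 1*(-1/103) + N/C = -1/103 + N/C)
1862 - E(2, 219) = 1862 - (2 - 1/103*219)/219 = 1862 - (2 - 219/103)/219 = 1862 - (-13)/(219*103) = 1862 - 1*(-13/22557) = 1862 + 13/22557 = 42001147/22557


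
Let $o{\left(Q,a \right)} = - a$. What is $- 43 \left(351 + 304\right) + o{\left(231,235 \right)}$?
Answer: $-28400$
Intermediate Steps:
$- 43 \left(351 + 304\right) + o{\left(231,235 \right)} = - 43 \left(351 + 304\right) - 235 = \left(-43\right) 655 - 235 = -28165 - 235 = -28400$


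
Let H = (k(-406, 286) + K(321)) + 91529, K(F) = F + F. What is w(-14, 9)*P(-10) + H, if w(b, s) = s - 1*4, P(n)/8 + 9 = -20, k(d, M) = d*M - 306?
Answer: -25411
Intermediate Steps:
K(F) = 2*F
k(d, M) = -306 + M*d (k(d, M) = M*d - 306 = -306 + M*d)
P(n) = -232 (P(n) = -72 + 8*(-20) = -72 - 160 = -232)
w(b, s) = -4 + s (w(b, s) = s - 4 = -4 + s)
H = -24251 (H = ((-306 + 286*(-406)) + 2*321) + 91529 = ((-306 - 116116) + 642) + 91529 = (-116422 + 642) + 91529 = -115780 + 91529 = -24251)
w(-14, 9)*P(-10) + H = (-4 + 9)*(-232) - 24251 = 5*(-232) - 24251 = -1160 - 24251 = -25411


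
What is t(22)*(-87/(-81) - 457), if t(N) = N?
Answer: -270820/27 ≈ -10030.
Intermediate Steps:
t(22)*(-87/(-81) - 457) = 22*(-87/(-81) - 457) = 22*(-87*(-1/81) - 457) = 22*(29/27 - 457) = 22*(-12310/27) = -270820/27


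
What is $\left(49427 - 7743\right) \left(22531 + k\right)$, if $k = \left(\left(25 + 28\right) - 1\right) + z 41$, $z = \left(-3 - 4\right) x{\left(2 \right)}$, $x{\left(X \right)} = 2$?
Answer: $917423156$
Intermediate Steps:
$z = -14$ ($z = \left(-3 - 4\right) 2 = \left(-7\right) 2 = -14$)
$k = -522$ ($k = \left(\left(25 + 28\right) - 1\right) - 574 = \left(53 - 1\right) - 574 = 52 - 574 = -522$)
$\left(49427 - 7743\right) \left(22531 + k\right) = \left(49427 - 7743\right) \left(22531 - 522\right) = 41684 \cdot 22009 = 917423156$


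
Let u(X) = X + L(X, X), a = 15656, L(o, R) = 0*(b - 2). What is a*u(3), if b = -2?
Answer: 46968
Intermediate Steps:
L(o, R) = 0 (L(o, R) = 0*(-2 - 2) = 0*(-4) = 0)
u(X) = X (u(X) = X + 0 = X)
a*u(3) = 15656*3 = 46968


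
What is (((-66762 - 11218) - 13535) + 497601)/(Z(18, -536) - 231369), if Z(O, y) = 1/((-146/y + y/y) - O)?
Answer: -1820483538/1037227495 ≈ -1.7551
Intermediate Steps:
Z(O, y) = 1/(1 - O - 146/y) (Z(O, y) = 1/((-146/y + 1) - O) = 1/((1 - 146/y) - O) = 1/(1 - O - 146/y))
(((-66762 - 11218) - 13535) + 497601)/(Z(18, -536) - 231369) = (((-66762 - 11218) - 13535) + 497601)/(-1*(-536)/(146 - 1*(-536) + 18*(-536)) - 231369) = ((-77980 - 13535) + 497601)/(-1*(-536)/(146 + 536 - 9648) - 231369) = (-91515 + 497601)/(-1*(-536)/(-8966) - 231369) = 406086/(-1*(-536)*(-1/8966) - 231369) = 406086/(-268/4483 - 231369) = 406086/(-1037227495/4483) = 406086*(-4483/1037227495) = -1820483538/1037227495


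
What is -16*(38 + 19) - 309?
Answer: -1221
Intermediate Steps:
-16*(38 + 19) - 309 = -16*57 - 309 = -912 - 309 = -1221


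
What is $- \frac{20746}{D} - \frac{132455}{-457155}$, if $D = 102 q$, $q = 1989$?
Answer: $\frac{193200754}{1030518801} \approx 0.18748$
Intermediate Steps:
$D = 202878$ ($D = 102 \cdot 1989 = 202878$)
$- \frac{20746}{D} - \frac{132455}{-457155} = - \frac{20746}{202878} - \frac{132455}{-457155} = \left(-20746\right) \frac{1}{202878} - - \frac{26491}{91431} = - \frac{10373}{101439} + \frac{26491}{91431} = \frac{193200754}{1030518801}$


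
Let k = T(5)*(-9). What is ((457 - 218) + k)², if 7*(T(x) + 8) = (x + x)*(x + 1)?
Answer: 2679769/49 ≈ 54689.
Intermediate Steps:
T(x) = -8 + 2*x*(1 + x)/7 (T(x) = -8 + ((x + x)*(x + 1))/7 = -8 + ((2*x)*(1 + x))/7 = -8 + (2*x*(1 + x))/7 = -8 + 2*x*(1 + x)/7)
k = -36/7 (k = (-8 + (2/7)*5 + (2/7)*5²)*(-9) = (-8 + 10/7 + (2/7)*25)*(-9) = (-8 + 10/7 + 50/7)*(-9) = (4/7)*(-9) = -36/7 ≈ -5.1429)
((457 - 218) + k)² = ((457 - 218) - 36/7)² = (239 - 36/7)² = (1637/7)² = 2679769/49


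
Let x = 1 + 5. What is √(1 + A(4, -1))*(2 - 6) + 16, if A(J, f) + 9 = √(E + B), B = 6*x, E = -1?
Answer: 16 - 4*√(-8 + √35) ≈ 16.0 - 5.7743*I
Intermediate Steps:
x = 6
B = 36 (B = 6*6 = 36)
A(J, f) = -9 + √35 (A(J, f) = -9 + √(-1 + 36) = -9 + √35)
√(1 + A(4, -1))*(2 - 6) + 16 = √(1 + (-9 + √35))*(2 - 6) + 16 = √(-8 + √35)*(-4) + 16 = -4*√(-8 + √35) + 16 = 16 - 4*√(-8 + √35)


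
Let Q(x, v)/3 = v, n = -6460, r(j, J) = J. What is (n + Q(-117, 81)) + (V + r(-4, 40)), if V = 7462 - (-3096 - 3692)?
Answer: 8073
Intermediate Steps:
V = 14250 (V = 7462 - 1*(-6788) = 7462 + 6788 = 14250)
Q(x, v) = 3*v
(n + Q(-117, 81)) + (V + r(-4, 40)) = (-6460 + 3*81) + (14250 + 40) = (-6460 + 243) + 14290 = -6217 + 14290 = 8073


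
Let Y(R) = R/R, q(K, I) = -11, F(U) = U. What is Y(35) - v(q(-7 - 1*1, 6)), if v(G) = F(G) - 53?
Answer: 65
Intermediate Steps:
Y(R) = 1
v(G) = -53 + G (v(G) = G - 53 = -53 + G)
Y(35) - v(q(-7 - 1*1, 6)) = 1 - (-53 - 11) = 1 - 1*(-64) = 1 + 64 = 65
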